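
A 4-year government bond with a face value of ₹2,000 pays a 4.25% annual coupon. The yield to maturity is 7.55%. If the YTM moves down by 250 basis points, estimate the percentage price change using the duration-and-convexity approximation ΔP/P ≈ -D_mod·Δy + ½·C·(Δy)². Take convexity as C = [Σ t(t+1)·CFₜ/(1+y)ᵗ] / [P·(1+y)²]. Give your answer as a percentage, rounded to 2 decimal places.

+9.20%

With y = 0.0755:
  t   CF        PV=CF/(1+0.0755)^t    t·PV        t(t+1)·PV
  1        85.00        79.0330        79.0330         158.0660
  2        85.00        73.4849       146.9698         440.9094
  3        85.00        68.3263       204.9788         819.9152
  4     2,085.00     1,558.3478     6,233.3913      31,166.9566
  Σ                  1,779.1920     6,664.3729      32,585.8472
P = 1,779.1920; D_Mac = 3.74573 yrs; D_mod = 3.48278 yrs; C = 15.83381.
Duration effect: -3.48278 × (-0.025) = +0.087070
Convexity effect: 0.5 × 15.83381 × (-0.025)² = +0.0049481
ΔP/P ≈ +0.087070 + 0.0049481 = +0.092018 = +9.2018%.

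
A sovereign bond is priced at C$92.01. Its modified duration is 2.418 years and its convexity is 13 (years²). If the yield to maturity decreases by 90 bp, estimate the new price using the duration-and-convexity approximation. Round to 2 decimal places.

C$94.06

Duration effect: -D_mod·Δy = -2.418 × (-0.009) = +0.021762
Convexity effect: ½·C·(Δy)² = 0.5 × 13 × (-0.009)² = +0.0005265
ΔP/P ≈ +0.021762 + 0.0005265 = +0.0222885
New price ≈ 92.01 × (1 + 0.0222885) = 94.060764885.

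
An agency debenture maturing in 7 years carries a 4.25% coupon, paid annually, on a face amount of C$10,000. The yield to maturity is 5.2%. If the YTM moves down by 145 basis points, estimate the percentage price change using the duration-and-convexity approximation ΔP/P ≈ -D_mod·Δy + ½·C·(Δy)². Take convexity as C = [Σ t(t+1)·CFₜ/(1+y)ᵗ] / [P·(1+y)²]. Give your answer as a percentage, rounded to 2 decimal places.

With y = 0.052:
  t   CF        PV=CF/(1+0.052)^t    t·PV        t(t+1)·PV
  1       425.00       403.9924       403.9924         807.9848
  2       425.00       384.0232       768.0464       2,304.1391
  3       425.00       365.0411     1,095.1232       4,380.4927
  4       425.00       346.9972     1,387.9888       6,939.9440
  5       425.00       329.8452     1,649.2262       9,895.3574
  6       425.00       313.5411     1,881.2467      13,168.7266
  7    10,425.00     7,310.8165    51,175.7157     409,405.7255
  Σ                  9,454.2567    58,361.3393     446,902.3701
P = 9,454.2567; D_Mac = 6.17302 yrs; D_mod = 5.86789 yrs; C = 42.71238.
Duration effect: -5.86789 × (-0.0145) = +0.085084
Convexity effect: 0.5 × 42.71238 × (-0.0145)² = +0.0044901
ΔP/P ≈ +0.085084 + 0.0044901 = +0.089575 = +8.9575%.

+8.96%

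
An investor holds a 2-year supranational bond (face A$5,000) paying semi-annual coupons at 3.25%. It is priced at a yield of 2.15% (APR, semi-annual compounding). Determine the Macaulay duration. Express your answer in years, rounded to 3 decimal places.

Periodic yield y = 0.01075. Discount each cash flow and weight by its period:
  t   CF        PV=CF/(1+0.01075)^t    t·PV
  1        81.25        80.3859        80.3859
  2        81.25        79.5309       159.0618
  3        81.25        78.6850       236.0551
  4     5,081.25     4,868.5044    19,474.0174
  Σ                  5,107.1061    19,949.5202
Price P = Σ PV = 5,107.1061.
Macaulay duration = Σ(t·PV) / P = 19,949.5202 / 5,107.1061 = 3.90623 half-year periods.
In years: 3.90623 / 2 = 1.95311 years.

1.953 years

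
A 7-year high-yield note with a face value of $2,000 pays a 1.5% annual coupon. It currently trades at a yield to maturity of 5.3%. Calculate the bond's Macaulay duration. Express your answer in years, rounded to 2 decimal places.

6.65 years

Periodic yield y = 0.053. Discount each cash flow and weight by its year:
  t   CF        PV=CF/(1+0.053)^t    t·PV
  1        30.00        28.4900        28.4900
  2        30.00        27.0561        54.1121
  3        30.00        25.6943        77.0828
  4        30.00        24.4010        97.6040
  5        30.00        23.1728       115.8642
  6        30.00        22.0065       132.0390
  7     2,030.00     1,414.1564     9,899.0947
  Σ                  1,564.9771    10,404.2869
Price P = Σ PV = 1,564.9771.
Macaulay duration = Σ(t·PV) / P = 10,404.2869 / 1,564.9771 = 6.64820 years.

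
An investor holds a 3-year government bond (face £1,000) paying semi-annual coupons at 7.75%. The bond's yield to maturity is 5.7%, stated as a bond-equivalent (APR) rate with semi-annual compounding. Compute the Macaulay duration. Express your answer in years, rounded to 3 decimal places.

Periodic yield y = 0.0285. Discount each cash flow and weight by its period:
  t   CF        PV=CF/(1+0.0285)^t    t·PV
  1        38.75        37.6762        37.6762
  2        38.75        36.6322        73.2644
  3        38.75        35.6171       106.8514
  4        38.75        34.6302       138.5206
  5        38.75        33.6706       168.3528
  6     1,038.75       877.5771     5,265.4623
  Σ                  1,055.8033     5,790.1278
Price P = Σ PV = 1,055.8033.
Macaulay duration = Σ(t·PV) / P = 5,790.1278 / 1,055.8033 = 5.48410 half-year periods.
In years: 5.48410 / 2 = 2.74205 years.

2.742 years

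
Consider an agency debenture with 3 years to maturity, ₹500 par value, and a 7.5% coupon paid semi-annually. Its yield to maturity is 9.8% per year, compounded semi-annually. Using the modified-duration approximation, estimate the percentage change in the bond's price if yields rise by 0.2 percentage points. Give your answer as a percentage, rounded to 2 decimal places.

Periodic yield y = 0.049. Modified duration first:
  t   CF        PV=CF/(1+0.049)^t    t·PV
  1        18.75        17.8742        17.8742
  2        18.75        17.0392        34.0785
  3        18.75        16.2433        48.7300
  4        18.75        15.4846        61.9383
  5        18.75        14.7613        73.8064
  6       518.75       389.3186     2,335.9117
  Σ                    470.7212     2,572.3390
P = 470.7212; D_Mac = 5.46468 half-year periods = 2.73234 yrs; D_mod = 2.73234/(1+0.049) = 2.60471 yrs.
ΔP/P ≈ -D_mod · Δy = -2.60471 × (+0.002) = -0.005209 = -0.5209%.

-0.52%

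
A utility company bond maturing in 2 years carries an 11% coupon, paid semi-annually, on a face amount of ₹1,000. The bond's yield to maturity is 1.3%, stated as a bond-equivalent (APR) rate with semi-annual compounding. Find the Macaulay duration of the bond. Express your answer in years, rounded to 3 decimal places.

Periodic yield y = 0.0065. Discount each cash flow and weight by its period:
  t   CF        PV=CF/(1+0.0065)^t    t·PV
  1        55.00        54.6448        54.6448
  2        55.00        54.2919       108.5838
  3        55.00        53.9413       161.8239
  4     1,055.00     1,028.0100     4,112.0400
  Σ                  1,190.8880     4,437.0925
Price P = Σ PV = 1,190.8880.
Macaulay duration = Σ(t·PV) / P = 4,437.0925 / 1,190.8880 = 3.72587 half-year periods.
In years: 3.72587 / 2 = 1.86293 years.

1.863 years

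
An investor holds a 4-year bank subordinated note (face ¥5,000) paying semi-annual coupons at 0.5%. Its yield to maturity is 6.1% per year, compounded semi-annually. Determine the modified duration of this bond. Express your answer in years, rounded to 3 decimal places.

Periodic yield y = 0.0305. First find Macaulay duration:
  t   CF        PV=CF/(1+0.0305)^t    t·PV
  1        12.50        12.1300        12.1300
  2        12.50        11.7710        23.5420
  3        12.50        11.4226        34.2679
  4        12.50        11.0845        44.3382
  5        12.50        10.7565        53.7824
  6        12.50        10.4381        62.6287
  7        12.50        10.1292        70.9042
  8     5,012.50     3,941.5806    31,532.6452
  Σ                  4,019.3126    31,834.2386
P = 4,019.3126; Macaulay duration = 31,834.2386 / 4,019.3126 = 7.92032 half-year periods = 3.96016 years.
Modified duration = D_Mac / (1 + y) = 3.96016 / 1.0305 = 3.84295 years.

3.843 years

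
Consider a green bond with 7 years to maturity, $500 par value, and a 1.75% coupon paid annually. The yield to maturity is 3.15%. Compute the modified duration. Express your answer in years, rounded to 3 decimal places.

6.427 years

Periodic yield y = 0.0315. First find Macaulay duration:
  t   CF        PV=CF/(1+0.0315)^t    t·PV
  1         8.75         8.4828         8.4828
  2         8.75         8.2237        16.4475
  3         8.75         7.9726        23.9178
  4         8.75         7.7291        30.9166
  5         8.75         7.4931        37.4655
  6         8.75         7.2643        43.5857
  7       508.75       409.4678     2,866.2749
  Σ                    456.6335     3,027.0907
P = 456.6335; Macaulay duration = 3,027.0907 / 456.6335 = 6.62915 years.
Modified duration = D_Mac / (1 + y) = 6.62915 / 1.0315 = 6.42671 years.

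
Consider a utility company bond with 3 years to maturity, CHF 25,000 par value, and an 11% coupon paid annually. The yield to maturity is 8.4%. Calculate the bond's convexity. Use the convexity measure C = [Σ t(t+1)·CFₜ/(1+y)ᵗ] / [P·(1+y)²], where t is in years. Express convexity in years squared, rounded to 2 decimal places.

8.95

With y = 0.084:
  t   CF        PV=CF/(1+0.084)^t    t·PV        t(t+1)·PV
  1     2,750.00     2,536.9004     2,536.9004       5,073.8007
  2     2,750.00     2,340.3140     4,680.6280      14,041.8840
  3    27,750.00    21,785.8817    65,357.6451     261,430.5803
  Σ                 26,663.0961    72,575.1734     280,546.2650
P = 26,663.0961.
Convexity = Σ t(t+1)·PV / [P·(1+y)²] = 280,546.2650 / (26,663.0961 × 1.175056) = 8.95438.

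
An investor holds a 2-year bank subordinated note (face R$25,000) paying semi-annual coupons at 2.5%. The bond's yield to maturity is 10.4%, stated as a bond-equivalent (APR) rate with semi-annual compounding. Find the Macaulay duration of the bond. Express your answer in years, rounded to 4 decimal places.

1.9599 years

Periodic yield y = 0.052. Discount each cash flow and weight by its period:
  t   CF        PV=CF/(1+0.052)^t    t·PV
  1       312.50       297.0532       297.0532
  2       312.50       282.3700       564.7400
  3       312.50       268.4125       805.2376
  4    25,312.50    20,666.7450    82,666.9801
  Σ                 21,514.5808    84,334.0109
Price P = Σ PV = 21,514.5808.
Macaulay duration = Σ(t·PV) / P = 84,334.0109 / 21,514.5808 = 3.91985 half-year periods.
In years: 3.91985 / 2 = 1.95993 years.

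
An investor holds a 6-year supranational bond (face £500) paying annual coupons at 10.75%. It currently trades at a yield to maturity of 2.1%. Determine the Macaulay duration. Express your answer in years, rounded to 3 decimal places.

4.964 years

Periodic yield y = 0.021. Discount each cash flow and weight by its year:
  t   CF        PV=CF/(1+0.021)^t    t·PV
  1        53.75        52.6445        52.6445
  2        53.75        51.5617       103.1233
  3        53.75        50.5011       151.5034
  4        53.75        49.4624       197.8497
  5        53.75        48.4451       242.2254
  6       553.75       488.8316     2,932.9897
  Σ                    741.4464     3,680.3361
Price P = Σ PV = 741.4464.
Macaulay duration = Σ(t·PV) / P = 3,680.3361 / 741.4464 = 4.96372 years.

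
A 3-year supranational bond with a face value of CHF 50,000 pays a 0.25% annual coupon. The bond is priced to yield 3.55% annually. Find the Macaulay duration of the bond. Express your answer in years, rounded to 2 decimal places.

2.99 years

Periodic yield y = 0.0355. Discount each cash flow and weight by its year:
  t   CF        PV=CF/(1+0.0355)^t    t·PV
  1       125.00       120.7146       120.7146
  2       125.00       116.5762       233.1524
  3    50,125.00    45,144.4198   135,433.2594
  Σ                 45,381.7106   135,787.1264
Price P = Σ PV = 45,381.7106.
Macaulay duration = Σ(t·PV) / P = 135,787.1264 / 45,381.7106 = 2.99211 years.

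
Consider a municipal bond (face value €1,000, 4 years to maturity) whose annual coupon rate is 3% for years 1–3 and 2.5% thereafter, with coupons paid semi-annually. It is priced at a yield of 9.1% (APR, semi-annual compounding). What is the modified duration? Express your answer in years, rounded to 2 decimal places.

Periodic yield y = 0.0455. First find Macaulay duration:
  t   CF        PV=CF/(1+0.0455)^t    t·PV
  1        15.00        14.3472        14.3472
  2        15.00        13.7228        27.4456
  3        15.00        13.1256        39.3768
  4        15.00        12.5544        50.2175
  5        15.00        12.0080        60.0401
  6        15.00        11.4854        68.9125
  7        12.50         9.1547        64.0826
  8     1,012.50       709.2555     5,674.0443
  Σ                    795.6536     5,998.4666
P = 795.6536; Macaulay duration = 5,998.4666 / 795.6536 = 7.53904 half-year periods = 3.76952 years.
Modified duration = D_Mac / (1 + y) = 3.76952 / 1.0455 = 3.60547 years.

3.61 years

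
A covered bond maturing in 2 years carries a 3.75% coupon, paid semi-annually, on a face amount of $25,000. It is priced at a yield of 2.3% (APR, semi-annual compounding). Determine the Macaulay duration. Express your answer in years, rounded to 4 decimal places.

1.9463 years

Periodic yield y = 0.0115. Discount each cash flow and weight by its period:
  t   CF        PV=CF/(1+0.0115)^t    t·PV
  1       468.75       463.4207       463.4207
  2       468.75       458.1519       916.3038
  3       468.75       452.9431     1,358.8292
  4    25,468.75    24,330.1105    97,320.4421
  Σ                 25,704.6262   100,058.9958
Price P = Σ PV = 25,704.6262.
Macaulay duration = Σ(t·PV) / P = 100,058.9958 / 25,704.6262 = 3.89265 half-year periods.
In years: 3.89265 / 2 = 1.94632 years.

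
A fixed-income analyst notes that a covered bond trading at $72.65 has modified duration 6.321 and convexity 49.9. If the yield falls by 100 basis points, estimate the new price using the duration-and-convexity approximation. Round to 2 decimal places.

$77.42

Duration effect: -D_mod·Δy = -6.321 × (-0.01) = +0.063210
Convexity effect: ½·C·(Δy)² = 0.5 × 49.9 × (-0.01)² = +0.0024950
ΔP/P ≈ +0.063210 + 0.0024950 = +0.065705
New price ≈ 72.65 × (1 + 0.065705) = 77.42346825.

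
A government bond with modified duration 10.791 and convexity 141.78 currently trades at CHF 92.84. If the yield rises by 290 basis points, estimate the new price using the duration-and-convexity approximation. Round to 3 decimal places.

CHF 69.322

Duration effect: -D_mod·Δy = -10.791 × (+0.029) = -0.312939
Convexity effect: ½·C·(Δy)² = 0.5 × 141.78 × (0.029)² = +0.05961849
ΔP/P ≈ -0.312939 + 0.05961849 = -0.25332051
New price ≈ 92.84 × (1 - 0.25332051) = 69.3217238516.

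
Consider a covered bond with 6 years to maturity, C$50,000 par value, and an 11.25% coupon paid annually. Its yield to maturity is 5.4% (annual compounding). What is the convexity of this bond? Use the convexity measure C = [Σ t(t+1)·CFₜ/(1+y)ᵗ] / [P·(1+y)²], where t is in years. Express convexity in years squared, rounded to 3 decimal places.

With y = 0.054:
  t   CF        PV=CF/(1+0.054)^t    t·PV        t(t+1)·PV
  1     5,625.00     5,336.8121     5,336.8121      10,673.6243
  2     5,625.00     5,063.3891    10,126.7783      30,380.3348
  3     5,625.00     4,803.9745    14,411.9235      57,647.6941
  4     5,625.00     4,557.8506    18,231.4023      91,157.0115
  5     5,625.00     4,324.3364    21,621.6821     129,730.0923
  6    55,625.00    40,571.9946   243,431.9674   1,704,023.7721
  Σ                 64,658.3573   313,160.5657   2,023,612.5291
P = 64,658.3573.
Convexity = Σ t(t+1)·PV / [P·(1+y)²] = 2,023,612.5291 / (64,658.3573 × 1.110916) = 28.17225.

28.172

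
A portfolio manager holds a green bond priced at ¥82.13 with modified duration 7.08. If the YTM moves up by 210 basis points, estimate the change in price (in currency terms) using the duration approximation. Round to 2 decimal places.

-¥12.21

Duration approximation: ΔP/P ≈ -D_mod · Δy = -7.08 × (+0.021) = -0.148680.
ΔP ≈ 82.13 × (-0.148680) = -12.2110884.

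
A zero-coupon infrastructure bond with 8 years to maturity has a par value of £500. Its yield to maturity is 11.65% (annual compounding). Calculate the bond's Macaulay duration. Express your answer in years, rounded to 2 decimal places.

A zero-coupon bond has a single cash flow at maturity, so its Macaulay duration equals its maturity: 8 years.

8.00 years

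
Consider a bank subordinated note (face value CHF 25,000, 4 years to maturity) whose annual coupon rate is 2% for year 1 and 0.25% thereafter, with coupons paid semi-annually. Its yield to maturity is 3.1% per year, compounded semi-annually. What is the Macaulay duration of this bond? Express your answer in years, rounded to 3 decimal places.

3.921 years

Periodic yield y = 0.0155. Discount each cash flow and weight by its period:
  t   CF        PV=CF/(1+0.0155)^t    t·PV
  1       250.00       246.1841       246.1841
  2       250.00       242.4265       484.8531
  3        31.25        29.8408        89.5224
  4        31.25        29.3853       117.5412
  5        31.25        28.9368       144.6840
  6        31.25        28.4951       170.9707
  7        31.25        28.0602       196.4213
  8    25,031.25    22,133.1443   177,065.1545
  Σ                 22,766.4732   178,515.3313
Price P = Σ PV = 22,766.4732.
Macaulay duration = Σ(t·PV) / P = 178,515.3313 / 22,766.4732 = 7.84115 half-year periods.
In years: 7.84115 / 2 = 3.92058 years.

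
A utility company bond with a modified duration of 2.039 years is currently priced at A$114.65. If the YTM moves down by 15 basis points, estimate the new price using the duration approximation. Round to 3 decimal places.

Duration approximation: ΔP/P ≈ -D_mod · Δy = -2.039 × (-0.0015) = +0.0030585.
New price ≈ 114.65 × (1 + 0.0030585) = 115.000657025.

A$115.001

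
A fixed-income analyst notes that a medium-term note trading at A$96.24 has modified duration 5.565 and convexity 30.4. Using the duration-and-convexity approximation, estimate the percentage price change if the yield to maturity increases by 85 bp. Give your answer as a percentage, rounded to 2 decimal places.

-4.62%

Duration effect: -D_mod·Δy = -5.565 × (+0.0085) = -0.0473025
Convexity effect: ½·C·(Δy)² = 0.5 × 30.4 × (0.0085)² = +0.0010982
ΔP/P ≈ -0.0473025 + 0.0010982 = -0.0462043
= -4.62043%.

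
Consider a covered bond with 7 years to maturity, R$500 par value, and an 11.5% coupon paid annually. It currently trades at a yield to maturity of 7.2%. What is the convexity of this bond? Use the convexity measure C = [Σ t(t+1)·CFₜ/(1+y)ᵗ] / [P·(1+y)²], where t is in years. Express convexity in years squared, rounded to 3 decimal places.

With y = 0.072:
  t   CF        PV=CF/(1+0.072)^t    t·PV        t(t+1)·PV
  1        57.50        53.6381        53.6381         107.2761
  2        57.50        50.0355       100.0710         300.2130
  3        57.50        46.6749       140.0247         560.0989
  4        57.50        43.5400       174.1601         870.8006
  5        57.50        40.6157       203.0785       1,218.4709
  6        57.50        37.8878       227.3267       1,591.2867
  7       557.50       342.6742     2,398.7192      19,189.7537
  Σ                    615.0662     3,297.0183      23,837.8999
P = 615.0662.
Convexity = Σ t(t+1)·PV / [P·(1+y)²] = 23,837.8999 / (615.0662 × 1.149184) = 33.72536.

33.725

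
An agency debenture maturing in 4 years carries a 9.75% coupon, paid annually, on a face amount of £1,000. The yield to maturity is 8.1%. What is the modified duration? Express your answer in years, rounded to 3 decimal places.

Periodic yield y = 0.081. First find Macaulay duration:
  t   CF        PV=CF/(1+0.081)^t    t·PV
  1        97.50        90.1943        90.1943
  2        97.50        83.4360       166.8719
  3        97.50        77.1840       231.5521
  4     1,097.50       803.7144     3,214.8576
  Σ                  1,054.5287     3,703.4759
P = 1,054.5287; Macaulay duration = 3,703.4759 / 1,054.5287 = 3.51197 years.
Modified duration = D_Mac / (1 + y) = 3.51197 / 1.081 = 3.24882 years.

3.249 years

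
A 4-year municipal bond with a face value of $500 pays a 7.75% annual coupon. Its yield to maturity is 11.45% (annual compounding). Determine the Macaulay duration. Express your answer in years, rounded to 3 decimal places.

Periodic yield y = 0.1145. Discount each cash flow and weight by its year:
  t   CF        PV=CF/(1+0.1145)^t    t·PV
  1        38.75        34.7690        34.7690
  2        38.75        31.1969        62.3938
  3        38.75        27.9918        83.9755
  4       538.75       349.1942     1,396.7767
  Σ                    443.1519     1,577.9150
Price P = Σ PV = 443.1519.
Macaulay duration = Σ(t·PV) / P = 1,577.9150 / 443.1519 = 3.56066 years.

3.561 years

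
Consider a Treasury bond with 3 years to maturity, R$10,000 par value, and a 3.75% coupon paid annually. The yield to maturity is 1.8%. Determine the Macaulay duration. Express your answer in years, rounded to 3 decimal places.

2.896 years

Periodic yield y = 0.018. Discount each cash flow and weight by its year:
  t   CF        PV=CF/(1+0.018)^t    t·PV
  1       375.00       368.3694       368.3694
  2       375.00       361.8559       723.7119
  3    10,375.00     9,834.3299    29,502.9896
  Σ                 10,564.5552    30,595.0708
Price P = Σ PV = 10,564.5552.
Macaulay duration = Σ(t·PV) / P = 30,595.0708 / 10,564.5552 = 2.89601 years.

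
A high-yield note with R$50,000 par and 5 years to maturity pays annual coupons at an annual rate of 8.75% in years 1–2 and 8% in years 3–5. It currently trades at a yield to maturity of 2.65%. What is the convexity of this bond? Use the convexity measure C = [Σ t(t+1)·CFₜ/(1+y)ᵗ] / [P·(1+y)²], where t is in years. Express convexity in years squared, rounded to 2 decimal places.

With y = 0.0265:
  t   CF        PV=CF/(1+0.0265)^t    t·PV        t(t+1)·PV
  1     4,375.00     4,262.0555     4,262.0555       8,524.1111
  2     4,375.00     4,152.0268     8,304.0536      24,912.1609
  3     4,000.00     3,698.1381    11,094.4144      44,377.6577
  4     4,000.00     3,602.6675    14,410.6698      72,053.3491
  5    54,000.00    47,380.4293   236,902.1464   1,421,412.8786
  Σ                 63,095.3172   274,973.3399   1,571,280.1574
P = 63,095.3172.
Convexity = Σ t(t+1)·PV / [P·(1+y)²] = 1,571,280.1574 / (63,095.3172 × 1.053702) = 23.63407.

23.63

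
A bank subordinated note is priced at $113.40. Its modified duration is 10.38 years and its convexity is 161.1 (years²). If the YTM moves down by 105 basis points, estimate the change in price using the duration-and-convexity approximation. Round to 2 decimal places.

Duration effect: -D_mod·Δy = -10.38 × (-0.0105) = +0.108990
Convexity effect: ½·C·(Δy)² = 0.5 × 161.1 × (-0.0105)² = +0.0088806375
ΔP/P ≈ +0.108990 + 0.0088806375 = +0.1178706375
ΔP ≈ 113.40 × (+0.1178706375) = +13.3665302925.

+$13.37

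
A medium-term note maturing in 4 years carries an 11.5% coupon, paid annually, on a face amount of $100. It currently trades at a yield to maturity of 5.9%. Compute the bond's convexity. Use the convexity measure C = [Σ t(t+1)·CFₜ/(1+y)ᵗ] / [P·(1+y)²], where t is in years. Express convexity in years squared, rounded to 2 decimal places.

With y = 0.059:
  t   CF        PV=CF/(1+0.059)^t    t·PV        t(t+1)·PV
  1        11.50        10.8593        10.8593          21.7186
  2        11.50        10.2543        20.5086          61.5258
  3        11.50         9.6830        29.0490         116.1960
  4       111.50        88.6525       354.6100       1,773.0502
  Σ                    119.4491       415.0269       1,972.4906
P = 119.4491.
Convexity = Σ t(t+1)·PV / [P·(1+y)²] = 1,972.4906 / (119.4491 × 1.121481) = 14.72448.

14.72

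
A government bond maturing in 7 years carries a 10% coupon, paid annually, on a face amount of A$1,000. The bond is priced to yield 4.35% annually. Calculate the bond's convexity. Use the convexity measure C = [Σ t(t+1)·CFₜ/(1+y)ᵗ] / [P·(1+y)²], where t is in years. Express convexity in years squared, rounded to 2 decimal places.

With y = 0.0435:
  t   CF        PV=CF/(1+0.0435)^t    t·PV        t(t+1)·PV
  1       100.00        95.8313        95.8313         191.6627
  2       100.00        91.8365       183.6729         551.0187
  3       100.00        88.0081       264.0243       1,056.0972
  4       100.00        84.3393       337.3574       1,686.7868
  5       100.00        80.8235       404.1176       2,424.7054
  6       100.00        77.4543       464.7255       3,253.0787
  7     1,100.00       816.4799     5,715.3595      45,722.8758
  Σ                  1,334.7729     7,465.0885      54,886.2253
P = 1,334.7729.
Convexity = Σ t(t+1)·PV / [P·(1+y)²] = 54,886.2253 / (1,334.7729 × 1.088892) = 37.76340.

37.76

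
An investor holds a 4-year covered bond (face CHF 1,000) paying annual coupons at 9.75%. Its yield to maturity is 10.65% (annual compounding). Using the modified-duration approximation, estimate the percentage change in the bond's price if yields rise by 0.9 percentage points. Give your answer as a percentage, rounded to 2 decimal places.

-2.84%

Periodic yield y = 0.1065. Modified duration first:
  t   CF        PV=CF/(1+0.1065)^t    t·PV
  1        97.50        88.1157        88.1157
  2        97.50        79.6346       159.2692
  3        97.50        71.9698       215.9094
  4     1,097.50       732.1480     2,928.5918
  Σ                    971.8680     3,391.8861
P = 971.8680; D_Mac = 3.49007 yrs; D_mod = 3.49007/(1+0.1065) = 3.15415 yrs.
ΔP/P ≈ -D_mod · Δy = -3.15415 × (+0.009) = -0.028387 = -2.8387%.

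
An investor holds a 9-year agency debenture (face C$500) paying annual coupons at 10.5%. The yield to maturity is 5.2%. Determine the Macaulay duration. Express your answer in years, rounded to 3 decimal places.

Periodic yield y = 0.052. Discount each cash flow and weight by its year:
  t   CF        PV=CF/(1+0.052)^t    t·PV
  1        52.50        49.9049        49.9049
  2        52.50        47.4382        94.8763
  3        52.50        45.0933       135.2799
  4        52.50        42.8644       171.4574
  5        52.50        40.7456       203.7279
  6        52.50        38.7315       232.3893
  7        52.50        36.8171       257.7194
  8        52.50        34.9972       279.9777
  9       552.50       350.0988     3,150.8892
  Σ                    686.6910     4,576.2222
Price P = Σ PV = 686.6910.
Macaulay duration = Σ(t·PV) / P = 4,576.2222 / 686.6910 = 6.66417 years.

6.664 years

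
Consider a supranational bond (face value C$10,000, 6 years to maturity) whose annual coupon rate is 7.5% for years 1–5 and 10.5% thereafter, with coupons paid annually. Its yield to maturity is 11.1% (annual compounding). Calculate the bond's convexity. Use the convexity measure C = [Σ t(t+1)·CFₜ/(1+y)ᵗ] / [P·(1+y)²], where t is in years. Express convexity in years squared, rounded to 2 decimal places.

With y = 0.111:
  t   CF        PV=CF/(1+0.111)^t    t·PV        t(t+1)·PV
  1       750.00       675.0675       675.0675       1,350.1350
  2       750.00       607.6215     1,215.2430       3,645.7291
  3       750.00       546.9141     1,640.7422       6,562.9687
  4       750.00       492.2719     1,969.0875       9,845.4376
  5       750.00       443.0890     2,215.4450      13,292.6700
  6    11,050.00     5,875.9477    35,255.6864     246,789.8050
  Σ                  8,640.9117    42,971.2717     281,486.7454
P = 8,640.9117.
Convexity = Σ t(t+1)·PV / [P·(1+y)²] = 281,486.7454 / (8,640.9117 × 1.234321) = 26.39188.

26.39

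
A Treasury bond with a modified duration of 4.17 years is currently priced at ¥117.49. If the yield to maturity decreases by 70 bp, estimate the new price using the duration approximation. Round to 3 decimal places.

¥120.920

Duration approximation: ΔP/P ≈ -D_mod · Δy = -4.17 × (-0.007) = +0.029190.
New price ≈ 117.49 × (1 + 0.029190) = 120.9195331.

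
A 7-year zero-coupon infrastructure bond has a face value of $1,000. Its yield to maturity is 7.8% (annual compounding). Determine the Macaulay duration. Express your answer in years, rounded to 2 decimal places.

7.00 years

A zero-coupon bond has a single cash flow at maturity, so its Macaulay duration equals its maturity: 7 years.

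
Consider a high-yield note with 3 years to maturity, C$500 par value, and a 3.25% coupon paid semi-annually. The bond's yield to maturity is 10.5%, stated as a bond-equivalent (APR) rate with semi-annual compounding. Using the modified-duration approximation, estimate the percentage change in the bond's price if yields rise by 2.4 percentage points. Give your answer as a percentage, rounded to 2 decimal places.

-6.54%

Periodic yield y = 0.0525. Modified duration first:
  t   CF        PV=CF/(1+0.0525)^t    t·PV
  1        8.125         7.7197         7.7197
  2        8.125         7.3346        14.6693
  3        8.125         6.9688        20.9064
  4        8.125         6.6212        26.4847
  5        8.125         6.2909        31.4545
  6      508.125       373.7988     2,242.7930
  Σ                    408.7340     2,344.0275
P = 408.7340; D_Mac = 5.73485 half-year periods = 2.86742 yrs; D_mod = 2.86742/(1+0.0525) = 2.72439 yrs.
ΔP/P ≈ -D_mod · Δy = -2.72439 × (+0.024) = -0.065385 = -6.5385%.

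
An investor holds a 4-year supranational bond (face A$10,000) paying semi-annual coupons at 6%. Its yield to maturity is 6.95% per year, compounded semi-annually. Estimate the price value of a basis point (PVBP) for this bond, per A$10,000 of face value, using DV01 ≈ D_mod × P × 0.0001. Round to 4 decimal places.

Periodic yield y = 0.03475.
  t   CF        PV=CF/(1+0.03475)^t    t·PV
  1       300.00       289.9251       289.9251
  2       300.00       280.1886       560.3771
  3       300.00       270.7790       812.3369
  4       300.00       261.6854     1,046.7417
  5       300.00       252.8972     1,264.4862
  6       300.00       244.4042     1,466.4251
  7       300.00       236.1964     1,653.3746
  8    10,300.00     7,837.0703    62,696.5626
  Σ                  9,673.1462    69,790.2293
P = 9,673.1462; D_Mac = 7.21484 half-year periods = 3.60742 yrs; D_mod = 3.48627 yrs.
DV01 ≈ 3.48627 × 9,673.1462 × 0.0001 = 3.372323.

A$3.3723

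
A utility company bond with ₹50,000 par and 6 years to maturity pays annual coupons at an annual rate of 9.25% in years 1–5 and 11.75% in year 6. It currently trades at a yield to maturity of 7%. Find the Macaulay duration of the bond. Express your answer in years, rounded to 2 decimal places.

4.94 years

Periodic yield y = 0.07. Discount each cash flow and weight by its year:
  t   CF        PV=CF/(1+0.07)^t    t·PV
  1     4,625.00     4,322.4299     4,322.4299
  2     4,625.00     4,039.6541     8,079.3082
  3     4,625.00     3,775.3777    11,326.1330
  4     4,625.00     3,528.3904    14,113.5614
  5     4,625.00     3,297.5611    16,487.8054
  6    55,875.00    37,231.8718   223,391.2305
  Σ                 56,195.2849   277,720.4685
Price P = Σ PV = 56,195.2849.
Macaulay duration = Σ(t·PV) / P = 277,720.4685 / 56,195.2849 = 4.94206 years.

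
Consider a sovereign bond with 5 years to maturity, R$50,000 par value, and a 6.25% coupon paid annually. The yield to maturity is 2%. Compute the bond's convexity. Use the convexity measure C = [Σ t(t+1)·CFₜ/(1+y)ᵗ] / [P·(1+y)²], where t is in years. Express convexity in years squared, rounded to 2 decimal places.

With y = 0.02:
  t   CF        PV=CF/(1+0.02)^t    t·PV        t(t+1)·PV
  1     3,125.00     3,063.7255     3,063.7255       6,127.4510
  2     3,125.00     3,003.6524     6,007.3049      18,021.9146
  3     3,125.00     2,944.7573     8,834.2719      35,337.0875
  4     3,125.00     2,887.0170    11,548.0678      57,740.3391
  5    53,125.00    48,116.9493   240,584.7464   1,443,508.4782
  Σ                 60,016.1015   270,038.1164   1,560,735.2705
P = 60,016.1015.
Convexity = Σ t(t+1)·PV / [P·(1+y)²] = 1,560,735.2705 / (60,016.1015 × 1.040400) = 24.99546.

25.00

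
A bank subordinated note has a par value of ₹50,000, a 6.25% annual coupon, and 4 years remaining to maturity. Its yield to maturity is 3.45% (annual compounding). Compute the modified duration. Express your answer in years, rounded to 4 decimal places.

Periodic yield y = 0.0345. First find Macaulay duration:
  t   CF        PV=CF/(1+0.0345)^t    t·PV
  1     3,125.00     3,020.7830     3,020.7830
  2     3,125.00     2,920.0416     5,840.0831
  3     3,125.00     2,822.6598     8,467.9794
  4    53,125.00    46,384.9361   185,539.7446
  Σ                 55,148.4205   202,868.5900
P = 55,148.4205; Macaulay duration = 202,868.5900 / 55,148.4205 = 3.67859 years.
Modified duration = D_Mac / (1 + y) = 3.67859 / 1.0345 = 3.55591 years.

3.5559 years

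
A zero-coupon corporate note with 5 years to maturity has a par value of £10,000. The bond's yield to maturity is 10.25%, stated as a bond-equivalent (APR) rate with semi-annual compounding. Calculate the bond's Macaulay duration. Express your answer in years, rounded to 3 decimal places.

A zero-coupon bond has a single cash flow at maturity, so its Macaulay duration equals its maturity: 5 years.
(Equivalently: 10 semi-annual periods ÷ 2 = 5 years.)

5.000 years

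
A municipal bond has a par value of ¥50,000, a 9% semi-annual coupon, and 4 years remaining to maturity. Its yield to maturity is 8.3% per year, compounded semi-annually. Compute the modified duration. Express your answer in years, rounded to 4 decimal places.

3.3162 years

Periodic yield y = 0.0415. First find Macaulay duration:
  t   CF        PV=CF/(1+0.0415)^t    t·PV
  1     2,250.00     2,160.3457     2,160.3457
  2     2,250.00     2,074.2637     4,148.5274
  3     2,250.00     1,991.6118     5,974.8355
  4     2,250.00     1,912.2533     7,649.0132
  5     2,250.00     1,836.0569     9,180.2847
  6     2,250.00     1,762.8967    10,577.3804
  7     2,250.00     1,692.6517    11,848.5618
  8    52,250.00    37,740.8868   301,927.0943
  Σ                 51,170.9667   353,466.0430
P = 51,170.9667; Macaulay duration = 353,466.0430 / 51,170.9667 = 6.90755 half-year periods = 3.45378 years.
Modified duration = D_Mac / (1 + y) = 3.45378 / 1.0415 = 3.31615 years.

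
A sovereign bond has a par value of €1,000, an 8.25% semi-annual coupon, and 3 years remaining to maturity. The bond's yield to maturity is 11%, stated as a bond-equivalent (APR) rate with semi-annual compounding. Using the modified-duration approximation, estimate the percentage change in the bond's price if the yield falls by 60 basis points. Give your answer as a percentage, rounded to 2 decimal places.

Periodic yield y = 0.055. Modified duration first:
  t   CF        PV=CF/(1+0.055)^t    t·PV
  1        41.25        39.0995        39.0995
  2        41.25        37.0612        74.1223
  3        41.25        35.1291       105.3872
  4        41.25        33.2977       133.1908
  5        41.25        31.5618       157.8090
  6     1,041.25       755.1622     4,530.9733
  Σ                    931.3115     5,040.5821
P = 931.3115; D_Mac = 5.41235 half-year periods = 2.70617 yrs; D_mod = 2.70617/(1+0.055) = 2.56509 yrs.
ΔP/P ≈ -D_mod · Δy = -2.56509 × (-0.006) = +0.015391 = +1.5391%.

+1.54%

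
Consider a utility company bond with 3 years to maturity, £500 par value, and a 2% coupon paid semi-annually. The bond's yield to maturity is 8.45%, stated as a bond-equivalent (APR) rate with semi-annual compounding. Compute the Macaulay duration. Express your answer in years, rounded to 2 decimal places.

Periodic yield y = 0.04225. Discount each cash flow and weight by its period:
  t   CF        PV=CF/(1+0.04225)^t    t·PV
  1         5.00         4.7973         4.7973
  2         5.00         4.6028         9.2057
  3         5.00         4.4163        13.2488
  4         5.00         4.2372        16.9489
  5         5.00         4.0655        20.3273
  6       505.00       393.9671     2,363.8026
  Σ                    416.0862     2,428.3306
Price P = Σ PV = 416.0862.
Macaulay duration = Σ(t·PV) / P = 2,428.3306 / 416.0862 = 5.83612 half-year periods.
In years: 5.83612 / 2 = 2.91806 years.

2.92 years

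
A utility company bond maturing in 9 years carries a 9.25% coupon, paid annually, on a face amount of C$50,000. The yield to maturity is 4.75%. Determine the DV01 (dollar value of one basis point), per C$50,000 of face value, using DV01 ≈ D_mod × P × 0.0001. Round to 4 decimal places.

C$43.1813

Periodic yield y = 0.0475.
  t   CF        PV=CF/(1+0.0475)^t    t·PV
  1     4,625.00     4,415.2745     4,415.2745
  2     4,625.00     4,215.0592     8,430.1183
  3     4,625.00     4,023.9228    12,071.7685
  4     4,625.00     3,841.4538    15,365.8151
  5     4,625.00     3,667.2590    18,336.2948
  6     4,625.00     3,500.9632    21,005.7793
  7     4,625.00     3,342.2083    23,395.4582
  8     4,625.00     3,190.6523    25,525.2187
  9    54,625.00    35,975.3614   323,778.2524
  Σ                 66,172.1544   452,323.9797
P = 66,172.1544; D_Mac = 6.83556 yrs; D_mod = 6.52560 yrs.
DV01 ≈ 6.52560 × 66,172.1544 × 0.0001 = 43.181287.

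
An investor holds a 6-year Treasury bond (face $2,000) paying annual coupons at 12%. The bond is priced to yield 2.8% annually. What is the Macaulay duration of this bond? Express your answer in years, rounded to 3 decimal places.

4.875 years

Periodic yield y = 0.028. Discount each cash flow and weight by its year:
  t   CF        PV=CF/(1+0.028)^t    t·PV
  1       240.00       233.4630       233.4630
  2       240.00       227.1041       454.2082
  3       240.00       220.9184       662.7552
  4       240.00       214.9012       859.6047
  5       240.00       209.0478     1,045.2392
  6     2,240.00     1,897.9699    11,387.8197
  Σ                  3,003.4045    14,643.0900
Price P = Σ PV = 3,003.4045.
Macaulay duration = Σ(t·PV) / P = 14,643.0900 / 3,003.4045 = 4.87550 years.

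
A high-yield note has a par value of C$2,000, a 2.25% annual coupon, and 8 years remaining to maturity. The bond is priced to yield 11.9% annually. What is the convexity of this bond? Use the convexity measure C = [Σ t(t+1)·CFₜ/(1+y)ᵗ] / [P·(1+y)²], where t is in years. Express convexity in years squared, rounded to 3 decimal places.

With y = 0.119:
  t   CF        PV=CF/(1+0.119)^t    t·PV        t(t+1)·PV
  1        45.00        40.2145        40.2145          80.4290
  2        45.00        35.9379        71.8757         215.6272
  3        45.00        32.1161        96.3482         385.3927
  4        45.00        28.7007       114.8027         574.0136
  5        45.00        25.6485       128.2425         769.4552
  6        45.00        22.9209       137.5255         962.6785
  7        45.00        20.4834       143.3838       1,147.0700
  8     2,045.00       831.8646     6,654.9164      59,894.2480
  Σ                  1,037.8865     7,387.3093      64,028.9142
P = 1,037.8865.
Convexity = Σ t(t+1)·PV / [P·(1+y)²] = 64,028.9142 / (1,037.8865 × 1.252161) = 49.26813.

49.268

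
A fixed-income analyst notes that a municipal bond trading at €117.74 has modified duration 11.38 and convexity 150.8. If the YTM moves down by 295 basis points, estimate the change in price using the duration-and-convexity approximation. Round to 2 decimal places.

Duration effect: -D_mod·Δy = -11.38 × (-0.0295) = +0.335710
Convexity effect: ½·C·(Δy)² = 0.5 × 150.8 × (-0.0295)² = +0.06561685
ΔP/P ≈ +0.335710 + 0.06561685 = +0.40132685
ΔP ≈ 117.74 × (+0.40132685) = +47.252223319.

+€47.25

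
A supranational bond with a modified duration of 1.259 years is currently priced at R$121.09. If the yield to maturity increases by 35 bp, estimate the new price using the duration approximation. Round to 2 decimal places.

Duration approximation: ΔP/P ≈ -D_mod · Δy = -1.259 × (+0.0035) = -0.0044065.
New price ≈ 121.09 × (1 - 0.0044065) = 120.556416915.

R$120.56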